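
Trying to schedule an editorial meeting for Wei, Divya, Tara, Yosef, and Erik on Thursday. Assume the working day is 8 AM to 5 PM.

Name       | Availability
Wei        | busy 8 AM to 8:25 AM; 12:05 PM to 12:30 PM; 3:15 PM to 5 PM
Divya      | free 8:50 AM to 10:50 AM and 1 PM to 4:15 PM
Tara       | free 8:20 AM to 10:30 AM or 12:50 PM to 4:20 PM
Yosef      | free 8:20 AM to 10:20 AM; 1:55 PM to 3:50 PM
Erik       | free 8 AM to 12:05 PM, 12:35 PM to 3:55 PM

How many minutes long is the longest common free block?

Wei free: 08:25-12:05, 12:30-15:15 (invert busy blocks within the working day).
Divya free: 08:50-10:50, 13:00-16:15.
Tara free: 08:20-10:30, 12:50-16:20.
Yosef free: 08:20-10:20, 13:55-15:50.
Erik free: 08:00-12:05, 12:35-15:55.
Wei ∩ Divya: 08:50-10:50, 13:00-15:15.
Wei ∩ Divya ∩ Tara: 08:50-10:30, 13:00-15:15.
Wei ∩ Divya ∩ Tara ∩ Yosef: 08:50-10:20, 13:55-15:15.
Wei ∩ Divya ∩ Tara ∩ Yosef ∩ Erik: 08:50-10:20, 13:55-15:15.
Those are the intersection windows.
The longest is 08:50-10:20 at 90 minutes.

90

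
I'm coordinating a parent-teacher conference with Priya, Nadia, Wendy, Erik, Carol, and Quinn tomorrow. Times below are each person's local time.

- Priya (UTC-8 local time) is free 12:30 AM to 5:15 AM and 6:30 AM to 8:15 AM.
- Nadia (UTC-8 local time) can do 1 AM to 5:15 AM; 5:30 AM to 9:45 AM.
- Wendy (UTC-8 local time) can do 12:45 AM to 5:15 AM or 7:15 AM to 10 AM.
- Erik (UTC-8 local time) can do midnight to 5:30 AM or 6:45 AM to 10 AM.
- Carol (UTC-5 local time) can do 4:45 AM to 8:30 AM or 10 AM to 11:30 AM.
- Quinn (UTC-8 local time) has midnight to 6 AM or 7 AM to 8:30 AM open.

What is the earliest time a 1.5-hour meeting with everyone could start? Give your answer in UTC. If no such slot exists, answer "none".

Priya in UTC: 08:30-13:15, 14:30-16:15 (add 8h to convert from UTC-8).
Nadia in UTC: 09:00-13:15, 13:30-17:45 (add 8h to convert from UTC-8).
Wendy in UTC: 08:45-13:15, 15:15-18:00 (add 8h to convert from UTC-8).
Erik in UTC: 08:00-13:30, 14:45-18:00 (add 8h to convert from UTC-8).
Carol in UTC: 09:45-13:30, 15:00-16:30 (add 5h to convert from UTC-5).
Quinn in UTC: 08:00-14:00, 15:00-16:30 (add 8h to convert from UTC-8).
Priya ∩ Nadia: 09:00-13:15, 14:30-16:15.
Priya ∩ Nadia ∩ Wendy: 09:00-13:15, 15:15-16:15.
Priya ∩ Nadia ∩ Wendy ∩ Erik: 09:00-13:15, 15:15-16:15.
Priya ∩ Nadia ∩ Wendy ∩ Erik ∩ Carol: 09:45-13:15, 15:15-16:15.
Priya ∩ Nadia ∩ Wendy ∩ Erik ∩ Carol ∩ Quinn: 09:45-13:15, 15:15-16:15.
The first common window of at least 90 minutes is 09:45-13:15, so the earliest start is 09:45.

09:45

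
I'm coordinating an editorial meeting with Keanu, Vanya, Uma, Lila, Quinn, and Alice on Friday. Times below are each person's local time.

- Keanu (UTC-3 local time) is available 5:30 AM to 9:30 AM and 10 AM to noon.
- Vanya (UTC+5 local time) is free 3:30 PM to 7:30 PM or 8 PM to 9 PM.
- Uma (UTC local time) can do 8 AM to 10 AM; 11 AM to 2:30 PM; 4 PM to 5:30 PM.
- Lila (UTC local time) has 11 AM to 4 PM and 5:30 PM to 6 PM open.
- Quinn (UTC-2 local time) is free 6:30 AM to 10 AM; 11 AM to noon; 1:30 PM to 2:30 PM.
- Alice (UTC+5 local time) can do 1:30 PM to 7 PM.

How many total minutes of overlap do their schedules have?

120

Keanu in UTC: 08:30-12:30, 13:00-15:00 (add 3h to convert from UTC-3).
Vanya in UTC: 10:30-14:30, 15:00-16:00 (subtract 5h to convert from UTC+5).
Uma in UTC: 08:00-10:00, 11:00-14:30, 16:00-17:30.
Lila in UTC: 11:00-16:00, 17:30-18:00.
Quinn in UTC: 08:30-12:00, 13:00-14:00, 15:30-16:30 (add 2h to convert from UTC-2).
Alice in UTC: 08:30-14:00 (subtract 5h to convert from UTC+5).
Keanu ∩ Vanya: 10:30-12:30, 13:00-14:30.
Keanu ∩ Vanya ∩ Uma: 11:00-12:30, 13:00-14:30.
Keanu ∩ Vanya ∩ Uma ∩ Lila: 11:00-12:30, 13:00-14:30.
Keanu ∩ Vanya ∩ Uma ∩ Lila ∩ Quinn: 11:00-12:00, 13:00-14:00.
Keanu ∩ Vanya ∩ Uma ∩ Lila ∩ Quinn ∩ Alice: 11:00-12:00, 13:00-14:00.
Summing the common windows: 60 + 60 = 120 minutes.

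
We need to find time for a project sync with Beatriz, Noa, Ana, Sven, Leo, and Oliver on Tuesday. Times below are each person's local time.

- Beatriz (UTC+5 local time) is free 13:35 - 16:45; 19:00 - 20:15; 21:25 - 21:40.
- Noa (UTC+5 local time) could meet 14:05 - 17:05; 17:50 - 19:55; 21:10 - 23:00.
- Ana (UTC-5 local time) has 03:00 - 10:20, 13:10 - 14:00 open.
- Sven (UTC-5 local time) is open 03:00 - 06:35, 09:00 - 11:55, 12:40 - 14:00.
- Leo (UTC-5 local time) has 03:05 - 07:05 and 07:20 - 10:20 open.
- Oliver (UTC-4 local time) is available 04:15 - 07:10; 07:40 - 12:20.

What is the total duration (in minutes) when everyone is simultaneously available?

180

Beatriz in UTC: 08:35-11:45, 14:00-15:15, 16:25-16:40 (subtract 5h to convert from UTC+5).
Noa in UTC: 09:05-12:05, 12:50-14:55, 16:10-18:00 (subtract 5h to convert from UTC+5).
Ana in UTC: 08:00-15:20, 18:10-19:00 (add 5h to convert from UTC-5).
Sven in UTC: 08:00-11:35, 14:00-16:55, 17:40-19:00 (add 5h to convert from UTC-5).
Leo in UTC: 08:05-12:05, 12:20-15:20 (add 5h to convert from UTC-5).
Oliver in UTC: 08:15-11:10, 11:40-16:20 (add 4h to convert from UTC-4).
Beatriz ∩ Noa: 09:05-11:45, 14:00-14:55, 16:25-16:40.
Beatriz ∩ Noa ∩ Ana: 09:05-11:45, 14:00-14:55.
Beatriz ∩ Noa ∩ Ana ∩ Sven: 09:05-11:35, 14:00-14:55.
Beatriz ∩ Noa ∩ Ana ∩ Sven ∩ Leo: 09:05-11:35, 14:00-14:55.
Beatriz ∩ Noa ∩ Ana ∩ Sven ∩ Leo ∩ Oliver: 09:05-11:10, 14:00-14:55.
So the common availability across everyone is 09:05-11:10, 14:00-14:55.
Summing the common windows: 125 + 55 = 180 minutes.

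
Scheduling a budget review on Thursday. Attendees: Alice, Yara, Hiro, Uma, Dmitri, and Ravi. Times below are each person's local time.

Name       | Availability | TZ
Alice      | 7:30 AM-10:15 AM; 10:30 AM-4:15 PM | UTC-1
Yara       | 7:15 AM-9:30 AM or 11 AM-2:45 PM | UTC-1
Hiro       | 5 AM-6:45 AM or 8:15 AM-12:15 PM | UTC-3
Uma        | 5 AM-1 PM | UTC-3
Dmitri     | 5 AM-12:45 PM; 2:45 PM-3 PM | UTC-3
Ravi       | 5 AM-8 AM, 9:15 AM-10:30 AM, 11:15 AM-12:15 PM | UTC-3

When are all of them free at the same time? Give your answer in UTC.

08:30-09:45, 12:15-13:30, 14:15-15:15

Alice in UTC: 08:30-11:15, 11:30-17:15 (add 1h to convert from UTC-1).
Yara in UTC: 08:15-10:30, 12:00-15:45 (add 1h to convert from UTC-1).
Hiro in UTC: 08:00-09:45, 11:15-15:15 (add 3h to convert from UTC-3).
Uma in UTC: 08:00-16:00 (add 3h to convert from UTC-3).
Dmitri in UTC: 08:00-15:45, 17:45-18:00 (add 3h to convert from UTC-3).
Ravi in UTC: 08:00-11:00, 12:15-13:30, 14:15-15:15 (add 3h to convert from UTC-3).
Alice ∩ Yara: 08:30-10:30, 12:00-15:45.
Alice ∩ Yara ∩ Hiro: 08:30-09:45, 12:00-15:15.
Alice ∩ Yara ∩ Hiro ∩ Uma: 08:30-09:45, 12:00-15:15.
Alice ∩ Yara ∩ Hiro ∩ Uma ∩ Dmitri: 08:30-09:45, 12:00-15:15.
Alice ∩ Yara ∩ Hiro ∩ Uma ∩ Dmitri ∩ Ravi: 08:30-09:45, 12:15-13:30, 14:15-15:15.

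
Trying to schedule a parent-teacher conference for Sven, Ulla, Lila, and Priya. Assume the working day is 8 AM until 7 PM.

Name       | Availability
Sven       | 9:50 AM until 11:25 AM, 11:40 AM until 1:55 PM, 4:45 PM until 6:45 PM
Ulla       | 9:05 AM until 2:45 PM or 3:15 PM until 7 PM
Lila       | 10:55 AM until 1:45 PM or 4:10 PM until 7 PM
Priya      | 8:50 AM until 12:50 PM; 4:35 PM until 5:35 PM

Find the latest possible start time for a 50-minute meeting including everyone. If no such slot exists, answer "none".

16:45

Sven ∩ Ulla: 09:50-11:25, 11:40-13:55, 16:45-18:45.
Sven ∩ Ulla ∩ Lila: 10:55-11:25, 11:40-13:45, 16:45-18:45.
Sven ∩ Ulla ∩ Lila ∩ Priya: 10:55-11:25, 11:40-12:50, 16:45-17:35.
The last common window of at least 50 minutes is 16:45-17:35; a 50-minute meeting can start as late as 16:45 and still end by 17:35.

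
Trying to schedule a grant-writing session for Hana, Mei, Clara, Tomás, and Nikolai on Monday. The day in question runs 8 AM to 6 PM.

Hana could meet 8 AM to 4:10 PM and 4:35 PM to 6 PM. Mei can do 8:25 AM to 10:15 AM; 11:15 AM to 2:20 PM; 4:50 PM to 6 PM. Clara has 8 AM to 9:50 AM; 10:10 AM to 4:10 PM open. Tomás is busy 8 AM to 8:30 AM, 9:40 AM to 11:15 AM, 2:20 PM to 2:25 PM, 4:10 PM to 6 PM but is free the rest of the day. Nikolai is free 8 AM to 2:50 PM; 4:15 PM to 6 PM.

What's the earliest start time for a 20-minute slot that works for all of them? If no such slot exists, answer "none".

Hana free: 08:00-16:10, 16:35-18:00.
Mei free: 08:25-10:15, 11:15-14:20, 16:50-18:00.
Clara free: 08:00-09:50, 10:10-16:10.
Tomás free: 08:30-09:40, 11:15-14:20, 14:25-16:10 (invert busy blocks within the working day).
Nikolai free: 08:00-14:50, 16:15-18:00.
Hana ∩ Mei: 08:25-10:15, 11:15-14:20, 16:50-18:00.
Hana ∩ Mei ∩ Clara: 08:25-09:50, 10:10-10:15, 11:15-14:20.
Hana ∩ Mei ∩ Clara ∩ Tomás: 08:30-09:40, 11:15-14:20.
Hana ∩ Mei ∩ Clara ∩ Tomás ∩ Nikolai: 08:30-09:40, 11:15-14:20.
The first common window of at least 20 minutes is 08:30-09:40, so the earliest start is 08:30.

08:30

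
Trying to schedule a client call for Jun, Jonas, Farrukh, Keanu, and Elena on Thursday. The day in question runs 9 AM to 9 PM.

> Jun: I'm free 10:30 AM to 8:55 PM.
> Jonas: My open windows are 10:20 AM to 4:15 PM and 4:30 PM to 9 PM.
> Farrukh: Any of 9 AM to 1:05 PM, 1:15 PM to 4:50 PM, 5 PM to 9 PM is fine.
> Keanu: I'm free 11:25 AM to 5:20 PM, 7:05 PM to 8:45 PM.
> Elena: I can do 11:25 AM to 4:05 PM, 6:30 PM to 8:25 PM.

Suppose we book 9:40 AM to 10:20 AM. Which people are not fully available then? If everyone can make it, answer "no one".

Jun: not fully free for 09:40-10:20. Jonas: not fully free for 09:40-10:20. Farrukh: free for 09:40-10:20. Keanu: not fully free for 09:40-10:20. Elena: not fully free for 09:40-10:20.

Elena, Jonas, Jun, Keanu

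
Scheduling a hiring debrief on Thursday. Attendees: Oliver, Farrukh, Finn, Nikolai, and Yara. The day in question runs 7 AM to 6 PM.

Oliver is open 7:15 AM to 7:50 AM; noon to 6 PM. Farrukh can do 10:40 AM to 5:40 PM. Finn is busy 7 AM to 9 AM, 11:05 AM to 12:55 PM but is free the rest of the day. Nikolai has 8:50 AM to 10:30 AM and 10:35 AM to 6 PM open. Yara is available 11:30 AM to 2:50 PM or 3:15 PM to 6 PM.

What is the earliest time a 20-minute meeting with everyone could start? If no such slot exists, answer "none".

Oliver free: 07:15-07:50, 12:00-18:00.
Farrukh free: 10:40-17:40.
Finn free: 09:00-11:05, 12:55-18:00 (invert busy blocks within the working day).
Nikolai free: 08:50-10:30, 10:35-18:00.
Yara free: 11:30-14:50, 15:15-18:00.
Oliver ∩ Farrukh: 12:00-17:40.
Oliver ∩ Farrukh ∩ Finn: 12:55-17:40.
Oliver ∩ Farrukh ∩ Finn ∩ Nikolai: 12:55-17:40.
Oliver ∩ Farrukh ∩ Finn ∩ Nikolai ∩ Yara: 12:55-14:50, 15:15-17:40.
The first common window of at least 20 minutes is 12:55-14:50, so the earliest start is 12:55.

12:55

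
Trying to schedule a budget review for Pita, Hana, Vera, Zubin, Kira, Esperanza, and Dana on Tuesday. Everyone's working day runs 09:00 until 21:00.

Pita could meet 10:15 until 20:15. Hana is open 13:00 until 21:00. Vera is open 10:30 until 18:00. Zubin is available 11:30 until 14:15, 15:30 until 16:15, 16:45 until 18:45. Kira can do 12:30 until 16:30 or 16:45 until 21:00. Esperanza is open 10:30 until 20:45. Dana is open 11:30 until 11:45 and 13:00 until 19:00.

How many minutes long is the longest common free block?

75

Pita ∩ Hana: 13:00-20:15.
Pita ∩ Hana ∩ Vera: 13:00-18:00.
Pita ∩ Hana ∩ Vera ∩ Zubin: 13:00-14:15, 15:30-16:15, 16:45-18:00.
Pita ∩ Hana ∩ Vera ∩ Zubin ∩ Kira: 13:00-14:15, 15:30-16:15, 16:45-18:00.
Pita ∩ Hana ∩ Vera ∩ Zubin ∩ Kira ∩ Esperanza: 13:00-14:15, 15:30-16:15, 16:45-18:00.
Pita ∩ Hana ∩ Vera ∩ Zubin ∩ Kira ∩ Esperanza ∩ Dana: 13:00-14:15, 15:30-16:15, 16:45-18:00.
So the common availability across everyone is 13:00-14:15, 15:30-16:15, 16:45-18:00.
The longest is 13:00-14:15 at 75 minutes.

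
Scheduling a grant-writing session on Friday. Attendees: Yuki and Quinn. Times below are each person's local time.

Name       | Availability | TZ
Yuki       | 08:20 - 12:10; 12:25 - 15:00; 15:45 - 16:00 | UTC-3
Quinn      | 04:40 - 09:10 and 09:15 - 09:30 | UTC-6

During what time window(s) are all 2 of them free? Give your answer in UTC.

11:20-15:10, 15:25-15:30

Yuki in UTC: 11:20-15:10, 15:25-18:00, 18:45-19:00 (add 3h to convert from UTC-3).
Quinn in UTC: 10:40-15:10, 15:15-15:30 (add 6h to convert from UTC-6).
Yuki ∩ Quinn: 11:20-15:10, 15:25-15:30.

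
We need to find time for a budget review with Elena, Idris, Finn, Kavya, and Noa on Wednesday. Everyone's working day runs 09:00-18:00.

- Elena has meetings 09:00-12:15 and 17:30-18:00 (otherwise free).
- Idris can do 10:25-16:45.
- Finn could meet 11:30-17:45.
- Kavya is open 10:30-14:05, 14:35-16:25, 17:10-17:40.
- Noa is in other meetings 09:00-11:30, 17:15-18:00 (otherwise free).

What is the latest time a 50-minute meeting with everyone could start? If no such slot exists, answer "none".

15:35

Elena free: 12:15-17:30 (invert busy blocks within the working day).
Idris free: 10:25-16:45.
Finn free: 11:30-17:45.
Kavya free: 10:30-14:05, 14:35-16:25, 17:10-17:40.
Noa free: 11:30-17:15 (invert busy blocks within the working day).
Elena ∩ Idris: 12:15-16:45.
Elena ∩ Idris ∩ Finn: 12:15-16:45.
Elena ∩ Idris ∩ Finn ∩ Kavya: 12:15-14:05, 14:35-16:25.
Elena ∩ Idris ∩ Finn ∩ Kavya ∩ Noa: 12:15-14:05, 14:35-16:25.
So the common availability across everyone is 12:15-14:05, 14:35-16:25.
The last common window of at least 50 minutes is 14:35-16:25; a 50-minute meeting can start as late as 15:35 and still end by 16:25.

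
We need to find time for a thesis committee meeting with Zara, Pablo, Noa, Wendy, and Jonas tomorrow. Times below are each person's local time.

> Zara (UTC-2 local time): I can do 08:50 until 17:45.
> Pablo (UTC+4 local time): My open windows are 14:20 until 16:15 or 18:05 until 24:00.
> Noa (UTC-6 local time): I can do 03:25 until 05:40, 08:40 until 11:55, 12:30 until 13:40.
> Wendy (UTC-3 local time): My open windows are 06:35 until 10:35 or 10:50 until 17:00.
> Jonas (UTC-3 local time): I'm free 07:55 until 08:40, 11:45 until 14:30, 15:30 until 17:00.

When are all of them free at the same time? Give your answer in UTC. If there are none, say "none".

10:55-11:40, 14:45-17:30, 18:30-19:40

Zara in UTC: 10:50-19:45 (add 2h to convert from UTC-2).
Pablo in UTC: 10:20-12:15, 14:05-20:00 (subtract 4h to convert from UTC+4).
Noa in UTC: 09:25-11:40, 14:40-17:55, 18:30-19:40 (add 6h to convert from UTC-6).
Wendy in UTC: 09:35-13:35, 13:50-20:00 (add 3h to convert from UTC-3).
Jonas in UTC: 10:55-11:40, 14:45-17:30, 18:30-20:00 (add 3h to convert from UTC-3).
Zara ∩ Pablo: 10:50-12:15, 14:05-19:45.
Zara ∩ Pablo ∩ Noa: 10:50-11:40, 14:40-17:55, 18:30-19:40.
Zara ∩ Pablo ∩ Noa ∩ Wendy: 10:50-11:40, 14:40-17:55, 18:30-19:40.
Zara ∩ Pablo ∩ Noa ∩ Wendy ∩ Jonas: 10:55-11:40, 14:45-17:30, 18:30-19:40.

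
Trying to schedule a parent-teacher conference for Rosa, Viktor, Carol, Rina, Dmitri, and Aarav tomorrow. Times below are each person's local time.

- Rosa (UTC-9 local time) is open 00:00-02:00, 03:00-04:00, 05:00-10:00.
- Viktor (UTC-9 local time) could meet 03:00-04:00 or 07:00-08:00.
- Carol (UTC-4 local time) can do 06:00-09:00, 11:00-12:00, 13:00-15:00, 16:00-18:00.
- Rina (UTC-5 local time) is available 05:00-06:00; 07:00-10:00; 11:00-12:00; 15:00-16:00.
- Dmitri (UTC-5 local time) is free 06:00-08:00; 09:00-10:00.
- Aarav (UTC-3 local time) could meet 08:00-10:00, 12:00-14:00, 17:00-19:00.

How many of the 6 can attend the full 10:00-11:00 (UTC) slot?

3

Rosa in UTC: 09:00-11:00, 12:00-13:00, 14:00-19:00 (add 9h to convert from UTC-9).
Viktor in UTC: 12:00-13:00, 16:00-17:00 (add 9h to convert from UTC-9).
Carol in UTC: 10:00-13:00, 15:00-16:00, 17:00-19:00, 20:00-22:00 (add 4h to convert from UTC-4).
Rina in UTC: 10:00-11:00, 12:00-15:00, 16:00-17:00, 20:00-21:00 (add 5h to convert from UTC-5).
Dmitri in UTC: 11:00-13:00, 14:00-15:00 (add 5h to convert from UTC-5).
Aarav in UTC: 11:00-13:00, 15:00-17:00, 20:00-22:00 (add 3h to convert from UTC-3).
Rosa, Carol, and Rina can make the full 10:00-11:00 slot — that's 3.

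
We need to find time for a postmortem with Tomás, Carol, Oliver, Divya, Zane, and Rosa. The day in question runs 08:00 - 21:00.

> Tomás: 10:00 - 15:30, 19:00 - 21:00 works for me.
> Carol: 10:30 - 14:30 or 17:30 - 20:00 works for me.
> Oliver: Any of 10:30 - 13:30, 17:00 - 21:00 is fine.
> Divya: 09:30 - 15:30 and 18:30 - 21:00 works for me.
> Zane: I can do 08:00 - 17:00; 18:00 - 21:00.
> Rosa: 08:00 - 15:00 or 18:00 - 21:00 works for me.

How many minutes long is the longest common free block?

Tomás ∩ Carol: 10:30-14:30, 19:00-20:00.
Tomás ∩ Carol ∩ Oliver: 10:30-13:30, 19:00-20:00.
Tomás ∩ Carol ∩ Oliver ∩ Divya: 10:30-13:30, 19:00-20:00.
Tomás ∩ Carol ∩ Oliver ∩ Divya ∩ Zane: 10:30-13:30, 19:00-20:00.
Tomás ∩ Carol ∩ Oliver ∩ Divya ∩ Zane ∩ Rosa: 10:30-13:30, 19:00-20:00.
Those are the intersection windows.
The longest is 10:30-13:30 at 180 minutes.

180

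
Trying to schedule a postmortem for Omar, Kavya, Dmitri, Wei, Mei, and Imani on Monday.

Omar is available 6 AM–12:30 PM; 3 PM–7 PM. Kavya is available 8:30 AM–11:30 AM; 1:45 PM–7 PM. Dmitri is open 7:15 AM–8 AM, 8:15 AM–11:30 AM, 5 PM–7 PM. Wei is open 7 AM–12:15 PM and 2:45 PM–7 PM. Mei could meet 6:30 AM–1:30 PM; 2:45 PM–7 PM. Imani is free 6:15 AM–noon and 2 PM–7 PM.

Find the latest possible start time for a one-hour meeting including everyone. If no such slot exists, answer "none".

Omar ∩ Kavya: 08:30-11:30, 15:00-19:00.
Omar ∩ Kavya ∩ Dmitri: 08:30-11:30, 17:00-19:00.
Omar ∩ Kavya ∩ Dmitri ∩ Wei: 08:30-11:30, 17:00-19:00.
Omar ∩ Kavya ∩ Dmitri ∩ Wei ∩ Mei: 08:30-11:30, 17:00-19:00.
Omar ∩ Kavya ∩ Dmitri ∩ Wei ∩ Mei ∩ Imani: 08:30-11:30, 17:00-19:00.
The last common window of at least 60 minutes is 17:00-19:00; a 60-minute meeting can start as late as 18:00 and still end by 19:00.

18:00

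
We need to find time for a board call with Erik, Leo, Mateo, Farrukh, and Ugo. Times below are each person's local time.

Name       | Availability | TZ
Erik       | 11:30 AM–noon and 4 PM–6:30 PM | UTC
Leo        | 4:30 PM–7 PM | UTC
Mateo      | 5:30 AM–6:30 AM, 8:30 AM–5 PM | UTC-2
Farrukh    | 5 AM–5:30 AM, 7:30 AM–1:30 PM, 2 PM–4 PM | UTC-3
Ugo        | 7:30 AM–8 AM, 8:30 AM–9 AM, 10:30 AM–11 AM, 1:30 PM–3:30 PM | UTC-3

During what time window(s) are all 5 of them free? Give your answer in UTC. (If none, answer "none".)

17:00-18:30

Erik in UTC: 11:30-12:00, 16:00-18:30.
Leo in UTC: 16:30-19:00.
Mateo in UTC: 07:30-08:30, 10:30-19:00 (add 2h to convert from UTC-2).
Farrukh in UTC: 08:00-08:30, 10:30-16:30, 17:00-19:00 (add 3h to convert from UTC-3).
Ugo in UTC: 10:30-11:00, 11:30-12:00, 13:30-14:00, 16:30-18:30 (add 3h to convert from UTC-3).
Erik ∩ Leo: 16:30-18:30.
Erik ∩ Leo ∩ Mateo: 16:30-18:30.
Erik ∩ Leo ∩ Mateo ∩ Farrukh: 17:00-18:30.
Erik ∩ Leo ∩ Mateo ∩ Farrukh ∩ Ugo: 17:00-18:30.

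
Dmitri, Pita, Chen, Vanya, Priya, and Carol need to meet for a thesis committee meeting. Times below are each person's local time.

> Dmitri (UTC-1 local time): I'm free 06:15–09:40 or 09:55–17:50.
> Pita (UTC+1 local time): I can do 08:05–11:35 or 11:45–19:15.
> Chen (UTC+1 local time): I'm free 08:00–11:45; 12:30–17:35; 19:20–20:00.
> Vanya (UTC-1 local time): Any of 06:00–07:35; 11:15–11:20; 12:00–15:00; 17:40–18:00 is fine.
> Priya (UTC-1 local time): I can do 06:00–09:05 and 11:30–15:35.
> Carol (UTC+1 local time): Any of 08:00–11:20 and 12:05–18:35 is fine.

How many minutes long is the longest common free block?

180

Dmitri in UTC: 07:15-10:40, 10:55-18:50 (add 1h to convert from UTC-1).
Pita in UTC: 07:05-10:35, 10:45-18:15 (subtract 1h to convert from UTC+1).
Chen in UTC: 07:00-10:45, 11:30-16:35, 18:20-19:00 (subtract 1h to convert from UTC+1).
Vanya in UTC: 07:00-08:35, 12:15-12:20, 13:00-16:00, 18:40-19:00 (add 1h to convert from UTC-1).
Priya in UTC: 07:00-10:05, 12:30-16:35 (add 1h to convert from UTC-1).
Carol in UTC: 07:00-10:20, 11:05-17:35 (subtract 1h to convert from UTC+1).
Dmitri ∩ Pita: 07:15-10:35, 10:55-18:15.
Dmitri ∩ Pita ∩ Chen: 07:15-10:35, 11:30-16:35.
Dmitri ∩ Pita ∩ Chen ∩ Vanya: 07:15-08:35, 12:15-12:20, 13:00-16:00.
Dmitri ∩ Pita ∩ Chen ∩ Vanya ∩ Priya: 07:15-08:35, 13:00-16:00.
Dmitri ∩ Pita ∩ Chen ∩ Vanya ∩ Priya ∩ Carol: 07:15-08:35, 13:00-16:00.
So the common availability across everyone is 07:15-08:35, 13:00-16:00.
The longest is 13:00-16:00 at 180 minutes.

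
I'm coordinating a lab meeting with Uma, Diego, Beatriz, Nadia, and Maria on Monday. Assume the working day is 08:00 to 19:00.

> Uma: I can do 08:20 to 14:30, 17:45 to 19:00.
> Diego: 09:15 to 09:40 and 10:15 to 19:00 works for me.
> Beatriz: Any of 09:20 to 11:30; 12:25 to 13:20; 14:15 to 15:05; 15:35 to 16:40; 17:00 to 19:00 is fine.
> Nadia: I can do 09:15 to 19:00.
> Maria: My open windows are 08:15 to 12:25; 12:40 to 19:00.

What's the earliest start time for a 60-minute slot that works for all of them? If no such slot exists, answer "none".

10:15

Uma ∩ Diego: 09:15-09:40, 10:15-14:30, 17:45-19:00.
Uma ∩ Diego ∩ Beatriz: 09:20-09:40, 10:15-11:30, 12:25-13:20, 14:15-14:30, 17:45-19:00.
Uma ∩ Diego ∩ Beatriz ∩ Nadia: 09:20-09:40, 10:15-11:30, 12:25-13:20, 14:15-14:30, 17:45-19:00.
Uma ∩ Diego ∩ Beatriz ∩ Nadia ∩ Maria: 09:20-09:40, 10:15-11:30, 12:40-13:20, 14:15-14:30, 17:45-19:00.
Those are the intersection windows.
The first common window of at least 60 minutes is 10:15-11:30, so the earliest start is 10:15.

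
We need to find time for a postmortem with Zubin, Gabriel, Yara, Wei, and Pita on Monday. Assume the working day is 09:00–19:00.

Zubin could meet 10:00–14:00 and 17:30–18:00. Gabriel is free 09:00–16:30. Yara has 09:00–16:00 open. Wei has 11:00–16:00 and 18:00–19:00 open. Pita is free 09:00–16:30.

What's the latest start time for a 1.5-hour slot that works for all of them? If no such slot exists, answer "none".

12:30

Zubin ∩ Gabriel: 10:00-14:00.
Zubin ∩ Gabriel ∩ Yara: 10:00-14:00.
Zubin ∩ Gabriel ∩ Yara ∩ Wei: 11:00-14:00.
Zubin ∩ Gabriel ∩ Yara ∩ Wei ∩ Pita: 11:00-14:00.
So the common availability across everyone is 11:00-14:00.
The last common window of at least 90 minutes is 11:00-14:00; a 90-minute meeting can start as late as 12:30 and still end by 14:00.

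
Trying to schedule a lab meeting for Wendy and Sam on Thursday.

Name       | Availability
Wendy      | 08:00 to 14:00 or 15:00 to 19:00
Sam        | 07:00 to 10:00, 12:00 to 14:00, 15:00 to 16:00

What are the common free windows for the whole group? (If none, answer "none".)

Wendy ∩ Sam: 08:00-10:00, 12:00-14:00, 15:00-16:00.

08:00-10:00, 12:00-14:00, 15:00-16:00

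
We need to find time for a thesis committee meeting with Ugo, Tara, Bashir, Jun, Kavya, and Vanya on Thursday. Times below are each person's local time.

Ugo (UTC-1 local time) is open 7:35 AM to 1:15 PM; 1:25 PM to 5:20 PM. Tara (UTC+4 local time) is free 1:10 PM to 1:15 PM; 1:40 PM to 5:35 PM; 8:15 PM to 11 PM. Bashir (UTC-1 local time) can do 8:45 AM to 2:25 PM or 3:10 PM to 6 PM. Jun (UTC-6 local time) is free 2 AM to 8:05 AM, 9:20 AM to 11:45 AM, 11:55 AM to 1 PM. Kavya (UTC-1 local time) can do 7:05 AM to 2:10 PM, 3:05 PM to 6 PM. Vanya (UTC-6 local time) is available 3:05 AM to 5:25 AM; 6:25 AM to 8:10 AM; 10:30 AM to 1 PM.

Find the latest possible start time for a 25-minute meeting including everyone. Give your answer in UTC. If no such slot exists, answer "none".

Ugo in UTC: 08:35-14:15, 14:25-18:20 (add 1h to convert from UTC-1).
Tara in UTC: 09:10-09:15, 09:40-13:35, 16:15-19:00 (subtract 4h to convert from UTC+4).
Bashir in UTC: 09:45-15:25, 16:10-19:00 (add 1h to convert from UTC-1).
Jun in UTC: 08:00-14:05, 15:20-17:45, 17:55-19:00 (add 6h to convert from UTC-6).
Kavya in UTC: 08:05-15:10, 16:05-19:00 (add 1h to convert from UTC-1).
Vanya in UTC: 09:05-11:25, 12:25-14:10, 16:30-19:00 (add 6h to convert from UTC-6).
Ugo ∩ Tara: 09:10-09:15, 09:40-13:35, 16:15-18:20.
Ugo ∩ Tara ∩ Bashir: 09:45-13:35, 16:15-18:20.
Ugo ∩ Tara ∩ Bashir ∩ Jun: 09:45-13:35, 16:15-17:45, 17:55-18:20.
Ugo ∩ Tara ∩ Bashir ∩ Jun ∩ Kavya: 09:45-13:35, 16:15-17:45, 17:55-18:20.
Ugo ∩ Tara ∩ Bashir ∩ Jun ∩ Kavya ∩ Vanya: 09:45-11:25, 12:25-13:35, 16:30-17:45, 17:55-18:20.
The last common window of at least 25 minutes is 17:55-18:20; a 25-minute meeting can start as late as 17:55 and still end by 18:20.

17:55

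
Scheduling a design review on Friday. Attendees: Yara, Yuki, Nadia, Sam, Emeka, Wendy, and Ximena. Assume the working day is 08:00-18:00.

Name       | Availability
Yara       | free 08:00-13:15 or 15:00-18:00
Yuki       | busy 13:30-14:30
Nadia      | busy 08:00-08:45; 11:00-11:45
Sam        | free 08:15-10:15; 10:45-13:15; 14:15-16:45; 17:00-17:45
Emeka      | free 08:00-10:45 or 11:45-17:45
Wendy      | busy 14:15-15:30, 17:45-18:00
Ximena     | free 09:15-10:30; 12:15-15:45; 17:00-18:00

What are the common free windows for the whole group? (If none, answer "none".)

09:15-10:15, 12:15-13:15, 15:30-15:45, 17:00-17:45

Yara free: 08:00-13:15, 15:00-18:00.
Yuki free: 08:00-13:30, 14:30-18:00 (invert busy blocks within the working day).
Nadia free: 08:45-11:00, 11:45-18:00 (invert busy blocks within the working day).
Sam free: 08:15-10:15, 10:45-13:15, 14:15-16:45, 17:00-17:45.
Emeka free: 08:00-10:45, 11:45-17:45.
Wendy free: 08:00-14:15, 15:30-17:45 (invert busy blocks within the working day).
Ximena free: 09:15-10:30, 12:15-15:45, 17:00-18:00.
Yara ∩ Yuki: 08:00-13:15, 15:00-18:00.
Yara ∩ Yuki ∩ Nadia: 08:45-11:00, 11:45-13:15, 15:00-18:00.
Yara ∩ Yuki ∩ Nadia ∩ Sam: 08:45-10:15, 10:45-11:00, 11:45-13:15, 15:00-16:45, 17:00-17:45.
Yara ∩ Yuki ∩ Nadia ∩ Sam ∩ Emeka: 08:45-10:15, 11:45-13:15, 15:00-16:45, 17:00-17:45.
Yara ∩ Yuki ∩ Nadia ∩ Sam ∩ Emeka ∩ Wendy: 08:45-10:15, 11:45-13:15, 15:30-16:45, 17:00-17:45.
Yara ∩ Yuki ∩ Nadia ∩ Sam ∩ Emeka ∩ Wendy ∩ Ximena: 09:15-10:15, 12:15-13:15, 15:30-15:45, 17:00-17:45.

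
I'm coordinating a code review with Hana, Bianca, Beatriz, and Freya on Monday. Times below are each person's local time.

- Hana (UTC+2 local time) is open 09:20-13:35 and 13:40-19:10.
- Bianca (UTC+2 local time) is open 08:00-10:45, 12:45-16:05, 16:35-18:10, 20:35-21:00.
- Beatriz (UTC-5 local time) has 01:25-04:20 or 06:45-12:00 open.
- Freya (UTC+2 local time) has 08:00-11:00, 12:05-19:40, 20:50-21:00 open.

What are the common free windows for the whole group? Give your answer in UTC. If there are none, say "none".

07:20-08:45, 11:45-14:05, 14:35-16:10

Hana in UTC: 07:20-11:35, 11:40-17:10 (subtract 2h to convert from UTC+2).
Bianca in UTC: 06:00-08:45, 10:45-14:05, 14:35-16:10, 18:35-19:00 (subtract 2h to convert from UTC+2).
Beatriz in UTC: 06:25-09:20, 11:45-17:00 (add 5h to convert from UTC-5).
Freya in UTC: 06:00-09:00, 10:05-17:40, 18:50-19:00 (subtract 2h to convert from UTC+2).
Hana ∩ Bianca: 07:20-08:45, 10:45-11:35, 11:40-14:05, 14:35-16:10.
Hana ∩ Bianca ∩ Beatriz: 07:20-08:45, 11:45-14:05, 14:35-16:10.
Hana ∩ Bianca ∩ Beatriz ∩ Freya: 07:20-08:45, 11:45-14:05, 14:35-16:10.
So the common availability across everyone is 07:20-08:45, 11:45-14:05, 14:35-16:10.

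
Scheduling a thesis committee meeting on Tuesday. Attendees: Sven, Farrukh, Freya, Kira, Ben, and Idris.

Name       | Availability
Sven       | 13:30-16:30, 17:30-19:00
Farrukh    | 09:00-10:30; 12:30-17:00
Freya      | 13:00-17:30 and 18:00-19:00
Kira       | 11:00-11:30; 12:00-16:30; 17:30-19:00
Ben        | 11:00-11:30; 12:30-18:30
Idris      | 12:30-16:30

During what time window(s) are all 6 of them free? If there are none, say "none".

13:30-16:30

Sven ∩ Farrukh: 13:30-16:30.
Sven ∩ Farrukh ∩ Freya: 13:30-16:30.
Sven ∩ Farrukh ∩ Freya ∩ Kira: 13:30-16:30.
Sven ∩ Farrukh ∩ Freya ∩ Kira ∩ Ben: 13:30-16:30.
Sven ∩ Farrukh ∩ Freya ∩ Kira ∩ Ben ∩ Idris: 13:30-16:30.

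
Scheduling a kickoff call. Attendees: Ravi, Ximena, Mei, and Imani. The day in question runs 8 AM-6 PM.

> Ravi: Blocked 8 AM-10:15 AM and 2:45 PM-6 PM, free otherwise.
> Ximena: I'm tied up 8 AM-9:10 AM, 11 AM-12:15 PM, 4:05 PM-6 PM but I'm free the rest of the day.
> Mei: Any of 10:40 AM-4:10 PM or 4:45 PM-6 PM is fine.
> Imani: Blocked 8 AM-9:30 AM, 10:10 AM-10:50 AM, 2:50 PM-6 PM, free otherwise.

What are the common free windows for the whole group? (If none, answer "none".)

Ravi free: 10:15-14:45 (invert busy blocks within the working day).
Ximena free: 09:10-11:00, 12:15-16:05 (invert busy blocks within the working day).
Mei free: 10:40-16:10, 16:45-18:00.
Imani free: 09:30-10:10, 10:50-14:50 (invert busy blocks within the working day).
Ravi ∩ Ximena: 10:15-11:00, 12:15-14:45.
Ravi ∩ Ximena ∩ Mei: 10:40-11:00, 12:15-14:45.
Ravi ∩ Ximena ∩ Mei ∩ Imani: 10:50-11:00, 12:15-14:45.
So the common availability across everyone is 10:50-11:00, 12:15-14:45.

10:50-11:00, 12:15-14:45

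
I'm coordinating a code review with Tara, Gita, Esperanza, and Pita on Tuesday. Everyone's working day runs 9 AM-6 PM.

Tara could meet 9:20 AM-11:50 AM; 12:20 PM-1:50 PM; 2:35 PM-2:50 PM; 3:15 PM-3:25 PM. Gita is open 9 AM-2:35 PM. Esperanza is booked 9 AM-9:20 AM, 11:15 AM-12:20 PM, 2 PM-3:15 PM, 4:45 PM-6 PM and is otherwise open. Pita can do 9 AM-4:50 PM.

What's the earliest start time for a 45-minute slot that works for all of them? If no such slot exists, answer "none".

09:20

Tara free: 09:20-11:50, 12:20-13:50, 14:35-14:50, 15:15-15:25.
Gita free: 09:00-14:35.
Esperanza free: 09:20-11:15, 12:20-14:00, 15:15-16:45 (invert busy blocks within the working day).
Pita free: 09:00-16:50.
Tara ∩ Gita: 09:20-11:50, 12:20-13:50.
Tara ∩ Gita ∩ Esperanza: 09:20-11:15, 12:20-13:50.
Tara ∩ Gita ∩ Esperanza ∩ Pita: 09:20-11:15, 12:20-13:50.
The first common window of at least 45 minutes is 09:20-11:15, so the earliest start is 09:20.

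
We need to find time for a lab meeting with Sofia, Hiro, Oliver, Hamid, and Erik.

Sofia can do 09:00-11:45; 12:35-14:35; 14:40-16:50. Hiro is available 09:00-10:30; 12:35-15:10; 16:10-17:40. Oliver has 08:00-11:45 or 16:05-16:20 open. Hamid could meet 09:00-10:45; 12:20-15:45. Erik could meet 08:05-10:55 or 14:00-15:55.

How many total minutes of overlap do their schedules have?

Sofia ∩ Hiro: 09:00-10:30, 12:35-14:35, 14:40-15:10, 16:10-16:50.
Sofia ∩ Hiro ∩ Oliver: 09:00-10:30, 16:10-16:20.
Sofia ∩ Hiro ∩ Oliver ∩ Hamid: 09:00-10:30.
Sofia ∩ Hiro ∩ Oliver ∩ Hamid ∩ Erik: 09:00-10:30.
So the common availability across everyone is 09:00-10:30.
That's a single block of 90 minutes.

90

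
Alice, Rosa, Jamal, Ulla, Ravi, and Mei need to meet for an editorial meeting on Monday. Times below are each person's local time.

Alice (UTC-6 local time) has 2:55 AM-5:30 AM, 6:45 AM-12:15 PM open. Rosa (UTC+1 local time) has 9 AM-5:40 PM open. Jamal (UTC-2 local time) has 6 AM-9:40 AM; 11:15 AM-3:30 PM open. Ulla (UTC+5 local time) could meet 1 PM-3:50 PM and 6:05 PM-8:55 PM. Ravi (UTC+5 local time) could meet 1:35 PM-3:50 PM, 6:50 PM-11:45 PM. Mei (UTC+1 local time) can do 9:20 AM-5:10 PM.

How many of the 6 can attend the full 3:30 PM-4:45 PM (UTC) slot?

3

Alice in UTC: 08:55-11:30, 12:45-18:15 (add 6h to convert from UTC-6).
Rosa in UTC: 08:00-16:40 (subtract 1h to convert from UTC+1).
Jamal in UTC: 08:00-11:40, 13:15-17:30 (add 2h to convert from UTC-2).
Ulla in UTC: 08:00-10:50, 13:05-15:55 (subtract 5h to convert from UTC+5).
Ravi in UTC: 08:35-10:50, 13:50-18:45 (subtract 5h to convert from UTC+5).
Mei in UTC: 08:20-16:10 (subtract 1h to convert from UTC+1).
Alice, Jamal, and Ravi can make the full 15:30-16:45 slot — that's 3.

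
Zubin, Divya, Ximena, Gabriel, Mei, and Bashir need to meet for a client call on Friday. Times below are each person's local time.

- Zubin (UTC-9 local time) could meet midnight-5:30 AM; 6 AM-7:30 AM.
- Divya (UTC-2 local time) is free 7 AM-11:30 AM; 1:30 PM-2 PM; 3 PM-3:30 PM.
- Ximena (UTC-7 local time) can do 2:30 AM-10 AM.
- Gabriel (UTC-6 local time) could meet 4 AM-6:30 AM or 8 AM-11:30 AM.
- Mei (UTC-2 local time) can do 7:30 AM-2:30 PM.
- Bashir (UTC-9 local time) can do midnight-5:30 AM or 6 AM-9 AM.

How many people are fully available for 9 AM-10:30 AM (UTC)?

3

Zubin in UTC: 09:00-14:30, 15:00-16:30 (add 9h to convert from UTC-9).
Divya in UTC: 09:00-13:30, 15:30-16:00, 17:00-17:30 (add 2h to convert from UTC-2).
Ximena in UTC: 09:30-17:00 (add 7h to convert from UTC-7).
Gabriel in UTC: 10:00-12:30, 14:00-17:30 (add 6h to convert from UTC-6).
Mei in UTC: 09:30-16:30 (add 2h to convert from UTC-2).
Bashir in UTC: 09:00-14:30, 15:00-18:00 (add 9h to convert from UTC-9).
Zubin, Divya, and Bashir can make the full 09:00-10:30 slot — that's 3.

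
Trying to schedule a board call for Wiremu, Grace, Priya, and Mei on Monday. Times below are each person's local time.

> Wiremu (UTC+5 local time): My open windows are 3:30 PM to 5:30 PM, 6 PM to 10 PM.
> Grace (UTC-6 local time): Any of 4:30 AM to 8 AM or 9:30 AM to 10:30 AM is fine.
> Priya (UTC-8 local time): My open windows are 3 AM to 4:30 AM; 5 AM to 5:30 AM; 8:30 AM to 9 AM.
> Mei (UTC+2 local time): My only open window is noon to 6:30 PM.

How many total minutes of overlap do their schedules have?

120

Wiremu in UTC: 10:30-12:30, 13:00-17:00 (subtract 5h to convert from UTC+5).
Grace in UTC: 10:30-14:00, 15:30-16:30 (add 6h to convert from UTC-6).
Priya in UTC: 11:00-12:30, 13:00-13:30, 16:30-17:00 (add 8h to convert from UTC-8).
Mei in UTC: 10:00-16:30 (subtract 2h to convert from UTC+2).
Wiremu ∩ Grace: 10:30-12:30, 13:00-14:00, 15:30-16:30.
Wiremu ∩ Grace ∩ Priya: 11:00-12:30, 13:00-13:30.
Wiremu ∩ Grace ∩ Priya ∩ Mei: 11:00-12:30, 13:00-13:30.
Summing the common windows: 90 + 30 = 120 minutes.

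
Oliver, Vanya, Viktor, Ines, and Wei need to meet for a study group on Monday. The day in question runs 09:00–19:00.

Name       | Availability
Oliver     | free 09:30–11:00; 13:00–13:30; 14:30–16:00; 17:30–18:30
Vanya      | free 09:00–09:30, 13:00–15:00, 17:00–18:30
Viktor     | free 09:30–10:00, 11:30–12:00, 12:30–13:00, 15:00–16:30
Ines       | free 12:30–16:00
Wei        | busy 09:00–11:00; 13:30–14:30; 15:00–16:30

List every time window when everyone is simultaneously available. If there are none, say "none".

Oliver free: 09:30-11:00, 13:00-13:30, 14:30-16:00, 17:30-18:30.
Vanya free: 09:00-09:30, 13:00-15:00, 17:00-18:30.
Viktor free: 09:30-10:00, 11:30-12:00, 12:30-13:00, 15:00-16:30.
Ines free: 12:30-16:00.
Wei free: 11:00-13:30, 14:30-15:00, 16:30-19:00 (invert busy blocks within the working day).
Oliver ∩ Vanya: 13:00-13:30, 14:30-15:00, 17:30-18:30.
Oliver ∩ Vanya ∩ Viktor: ∅.
Oliver ∩ Vanya ∩ Viktor ∩ Ines: ∅.
Oliver ∩ Vanya ∩ Viktor ∩ Ines ∩ Wei: ∅.
There is no time when everyone is free.

none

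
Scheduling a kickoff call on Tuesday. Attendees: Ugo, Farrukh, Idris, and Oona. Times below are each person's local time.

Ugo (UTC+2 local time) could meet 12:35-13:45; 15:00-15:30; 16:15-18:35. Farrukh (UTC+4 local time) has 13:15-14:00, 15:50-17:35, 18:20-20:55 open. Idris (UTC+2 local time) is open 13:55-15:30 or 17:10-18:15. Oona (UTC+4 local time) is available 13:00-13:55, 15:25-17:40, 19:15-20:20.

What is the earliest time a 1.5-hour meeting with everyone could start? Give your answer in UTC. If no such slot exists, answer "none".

none

Ugo in UTC: 10:35-11:45, 13:00-13:30, 14:15-16:35 (subtract 2h to convert from UTC+2).
Farrukh in UTC: 09:15-10:00, 11:50-13:35, 14:20-16:55 (subtract 4h to convert from UTC+4).
Idris in UTC: 11:55-13:30, 15:10-16:15 (subtract 2h to convert from UTC+2).
Oona in UTC: 09:00-09:55, 11:25-13:40, 15:15-16:20 (subtract 4h to convert from UTC+4).
Ugo ∩ Farrukh: 13:00-13:30, 14:20-16:35.
Ugo ∩ Farrukh ∩ Idris: 13:00-13:30, 15:10-16:15.
Ugo ∩ Farrukh ∩ Idris ∩ Oona: 13:00-13:30, 15:15-16:15.
No common window is at least 90 minutes long.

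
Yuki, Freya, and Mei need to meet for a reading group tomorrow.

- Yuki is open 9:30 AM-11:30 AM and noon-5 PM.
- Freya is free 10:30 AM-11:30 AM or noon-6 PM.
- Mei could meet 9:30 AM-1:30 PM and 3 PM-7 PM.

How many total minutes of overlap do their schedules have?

Yuki ∩ Freya: 10:30-11:30, 12:00-17:00.
Yuki ∩ Freya ∩ Mei: 10:30-11:30, 12:00-13:30, 15:00-17:00.
Summing the common windows: 60 + 90 + 120 = 270 minutes.

270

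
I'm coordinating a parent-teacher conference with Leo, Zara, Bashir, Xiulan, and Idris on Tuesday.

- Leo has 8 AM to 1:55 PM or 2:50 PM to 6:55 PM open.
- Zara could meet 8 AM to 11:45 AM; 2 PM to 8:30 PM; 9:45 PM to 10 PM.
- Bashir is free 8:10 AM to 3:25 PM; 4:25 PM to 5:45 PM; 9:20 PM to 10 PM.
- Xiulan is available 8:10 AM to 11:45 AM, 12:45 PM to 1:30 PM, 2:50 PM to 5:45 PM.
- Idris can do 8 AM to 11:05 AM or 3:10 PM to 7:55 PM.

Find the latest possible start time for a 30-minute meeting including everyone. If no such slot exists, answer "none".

Leo ∩ Zara: 08:00-11:45, 14:50-18:55.
Leo ∩ Zara ∩ Bashir: 08:10-11:45, 14:50-15:25, 16:25-17:45.
Leo ∩ Zara ∩ Bashir ∩ Xiulan: 08:10-11:45, 14:50-15:25, 16:25-17:45.
Leo ∩ Zara ∩ Bashir ∩ Xiulan ∩ Idris: 08:10-11:05, 15:10-15:25, 16:25-17:45.
Those are the intersection windows.
The last common window of at least 30 minutes is 16:25-17:45; a 30-minute meeting can start as late as 17:15 and still end by 17:45.

17:15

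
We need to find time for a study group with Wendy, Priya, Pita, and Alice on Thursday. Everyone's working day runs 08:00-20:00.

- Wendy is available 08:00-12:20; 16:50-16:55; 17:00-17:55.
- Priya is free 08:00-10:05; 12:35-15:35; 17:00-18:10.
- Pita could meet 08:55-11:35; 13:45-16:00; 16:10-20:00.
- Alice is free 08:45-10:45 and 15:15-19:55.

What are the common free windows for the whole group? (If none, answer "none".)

08:55-10:05, 17:00-17:55

Wendy ∩ Priya: 08:00-10:05, 17:00-17:55.
Wendy ∩ Priya ∩ Pita: 08:55-10:05, 17:00-17:55.
Wendy ∩ Priya ∩ Pita ∩ Alice: 08:55-10:05, 17:00-17:55.
So the common availability across everyone is 08:55-10:05, 17:00-17:55.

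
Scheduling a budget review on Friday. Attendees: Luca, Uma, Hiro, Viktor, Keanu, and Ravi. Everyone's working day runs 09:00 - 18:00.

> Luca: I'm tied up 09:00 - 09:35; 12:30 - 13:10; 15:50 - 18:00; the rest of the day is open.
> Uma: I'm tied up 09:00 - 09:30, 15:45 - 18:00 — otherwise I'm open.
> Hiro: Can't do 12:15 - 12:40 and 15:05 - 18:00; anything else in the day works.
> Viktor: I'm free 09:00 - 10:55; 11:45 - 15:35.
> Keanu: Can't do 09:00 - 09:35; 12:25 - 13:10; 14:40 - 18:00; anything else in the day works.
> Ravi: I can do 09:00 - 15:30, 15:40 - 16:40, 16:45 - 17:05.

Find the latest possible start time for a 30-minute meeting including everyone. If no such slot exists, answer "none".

14:10

Luca free: 09:35-12:30, 13:10-15:50 (invert busy blocks within the working day).
Uma free: 09:30-15:45 (invert busy blocks within the working day).
Hiro free: 09:00-12:15, 12:40-15:05 (invert busy blocks within the working day).
Viktor free: 09:00-10:55, 11:45-15:35.
Keanu free: 09:35-12:25, 13:10-14:40 (invert busy blocks within the working day).
Ravi free: 09:00-15:30, 15:40-16:40, 16:45-17:05.
Luca ∩ Uma: 09:35-12:30, 13:10-15:45.
Luca ∩ Uma ∩ Hiro: 09:35-12:15, 13:10-15:05.
Luca ∩ Uma ∩ Hiro ∩ Viktor: 09:35-10:55, 11:45-12:15, 13:10-15:05.
Luca ∩ Uma ∩ Hiro ∩ Viktor ∩ Keanu: 09:35-10:55, 11:45-12:15, 13:10-14:40.
Luca ∩ Uma ∩ Hiro ∩ Viktor ∩ Keanu ∩ Ravi: 09:35-10:55, 11:45-12:15, 13:10-14:40.
The last common window of at least 30 minutes is 13:10-14:40; a 30-minute meeting can start as late as 14:10 and still end by 14:40.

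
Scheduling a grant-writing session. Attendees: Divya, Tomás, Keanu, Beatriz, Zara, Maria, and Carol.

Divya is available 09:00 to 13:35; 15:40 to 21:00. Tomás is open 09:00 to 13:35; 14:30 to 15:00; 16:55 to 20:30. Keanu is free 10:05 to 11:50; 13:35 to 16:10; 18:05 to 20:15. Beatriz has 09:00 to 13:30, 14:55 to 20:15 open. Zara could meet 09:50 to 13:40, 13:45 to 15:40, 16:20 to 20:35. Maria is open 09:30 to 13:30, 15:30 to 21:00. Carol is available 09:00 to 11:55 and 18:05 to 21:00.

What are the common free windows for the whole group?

Divya ∩ Tomás: 09:00-13:35, 16:55-20:30.
Divya ∩ Tomás ∩ Keanu: 10:05-11:50, 18:05-20:15.
Divya ∩ Tomás ∩ Keanu ∩ Beatriz: 10:05-11:50, 18:05-20:15.
Divya ∩ Tomás ∩ Keanu ∩ Beatriz ∩ Zara: 10:05-11:50, 18:05-20:15.
Divya ∩ Tomás ∩ Keanu ∩ Beatriz ∩ Zara ∩ Maria: 10:05-11:50, 18:05-20:15.
Divya ∩ Tomás ∩ Keanu ∩ Beatriz ∩ Zara ∩ Maria ∩ Carol: 10:05-11:50, 18:05-20:15.
Those are the intersection windows.

10:05-11:50, 18:05-20:15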